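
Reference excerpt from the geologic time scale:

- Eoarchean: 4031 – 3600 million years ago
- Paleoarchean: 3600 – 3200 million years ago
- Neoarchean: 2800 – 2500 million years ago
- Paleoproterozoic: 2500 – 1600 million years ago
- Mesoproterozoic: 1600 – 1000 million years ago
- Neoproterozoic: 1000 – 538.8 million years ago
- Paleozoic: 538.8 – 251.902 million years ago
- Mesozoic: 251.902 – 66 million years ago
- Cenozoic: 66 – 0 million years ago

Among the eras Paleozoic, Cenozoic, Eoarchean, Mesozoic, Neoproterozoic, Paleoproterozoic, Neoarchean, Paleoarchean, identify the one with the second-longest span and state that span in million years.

Neoproterozoic, 461.2 million years

Start − end for each: Paleozoic 538.8 − 251.902 = 286.898; Cenozoic 66 − 0 = 66; Eoarchean 4031 − 3600 = 431; Mesozoic 251.902 − 66 = 185.902; Neoproterozoic 1000 − 538.8 = 461.2; Paleoproterozoic 2500 − 1600 = 900; Neoarchean 2800 − 2500 = 300; Paleoarchean 3600 − 3200 = 400.
Ranking these from longest: Paleoproterozoic > Neoproterozoic > Eoarchean > Paleoarchean > Neoarchean > Paleozoic > Mesozoic > Cenozoic.
Position 2 in that ranking is Neoproterozoic, which lasted 461.2 Myr.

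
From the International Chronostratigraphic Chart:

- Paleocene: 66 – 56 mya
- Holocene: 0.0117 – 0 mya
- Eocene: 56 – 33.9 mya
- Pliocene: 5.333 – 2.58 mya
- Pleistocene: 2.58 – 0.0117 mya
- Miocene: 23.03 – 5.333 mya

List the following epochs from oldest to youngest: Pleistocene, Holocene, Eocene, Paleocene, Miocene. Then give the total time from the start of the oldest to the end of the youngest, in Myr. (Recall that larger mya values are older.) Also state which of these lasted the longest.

Start ages (Ma): Paleocene 66, Eocene 56, Miocene 23.03, Pleistocene 2.58, Holocene 0.0117.
Ordered oldest to youngest: Paleocene, Eocene, Miocene, Pleistocene, Holocene.
Span = 66 − 0 = 66 Myr.
Durations: Holocene 0.0117, Pleistocene 2.5683, Miocene 17.697, Paleocene 10, Eocene 22.1 → longest is Eocene (22.1 Myr).

Paleocene → Eocene → Miocene → Pleistocene → Holocene; total span 66 Myr; longest is Eocene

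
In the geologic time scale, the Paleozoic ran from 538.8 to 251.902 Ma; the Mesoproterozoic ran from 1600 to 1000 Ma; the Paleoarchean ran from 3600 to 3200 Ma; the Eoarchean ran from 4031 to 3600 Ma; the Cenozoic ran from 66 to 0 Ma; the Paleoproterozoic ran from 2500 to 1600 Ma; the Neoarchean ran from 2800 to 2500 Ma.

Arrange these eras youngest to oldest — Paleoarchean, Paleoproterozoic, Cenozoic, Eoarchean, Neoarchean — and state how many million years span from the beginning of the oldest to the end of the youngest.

Cenozoic → Paleoproterozoic → Neoarchean → Paleoarchean → Eoarchean; total span 4031 Myr

From the excerpt: Paleoarchean 3600–3200; Paleoproterozoic 2500–1600; Cenozoic 66–0; Eoarchean 4031–3600; Neoarchean 2800–2500 (Ma).
Larger Ma is earlier, so the oldest is Eoarchean and the youngest is Cenozoic; youngest to oldest: Cenozoic, Paleoproterozoic, Neoarchean, Paleoarchean, Eoarchean.
Oldest start 4031 minus youngest end 0 gives 4031 Myr overall.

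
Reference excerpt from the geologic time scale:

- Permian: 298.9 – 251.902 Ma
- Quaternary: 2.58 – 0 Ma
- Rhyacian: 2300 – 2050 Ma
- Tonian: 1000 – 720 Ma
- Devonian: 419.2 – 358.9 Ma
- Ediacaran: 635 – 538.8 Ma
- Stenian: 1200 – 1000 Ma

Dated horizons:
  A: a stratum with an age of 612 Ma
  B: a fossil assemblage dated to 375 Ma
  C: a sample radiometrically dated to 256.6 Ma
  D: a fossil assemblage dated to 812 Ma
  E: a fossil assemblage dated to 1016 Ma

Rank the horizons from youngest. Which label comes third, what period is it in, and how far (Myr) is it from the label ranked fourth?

A, in the Ediacaran; 200 million years to D

Smaller Ma means younger, so youngest first: C 256.6 < B 375 < A 612 < D 812 < E 1016.
Counting 3 along gives A (612 Ma); the excerpt puts that inside the Ediacaran, 635–538.8 Ma.
Next in line is D (812 Ma), and 812 − 612 = 200 Myr.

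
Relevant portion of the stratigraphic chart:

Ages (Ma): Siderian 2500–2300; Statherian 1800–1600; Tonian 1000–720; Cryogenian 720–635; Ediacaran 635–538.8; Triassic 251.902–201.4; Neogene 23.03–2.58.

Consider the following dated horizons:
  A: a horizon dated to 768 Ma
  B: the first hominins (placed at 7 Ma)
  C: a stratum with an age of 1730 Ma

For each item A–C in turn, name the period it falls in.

A: 768 Ma lies in 1000–720 Ma, so Tonian.
B: 7 Ma lies in 23.03–2.58 Ma, so Neogene.
C: 1730 Ma lies in 1800–1600 Ma, so Statherian.

A — Tonian; B — Neogene; C — Statherian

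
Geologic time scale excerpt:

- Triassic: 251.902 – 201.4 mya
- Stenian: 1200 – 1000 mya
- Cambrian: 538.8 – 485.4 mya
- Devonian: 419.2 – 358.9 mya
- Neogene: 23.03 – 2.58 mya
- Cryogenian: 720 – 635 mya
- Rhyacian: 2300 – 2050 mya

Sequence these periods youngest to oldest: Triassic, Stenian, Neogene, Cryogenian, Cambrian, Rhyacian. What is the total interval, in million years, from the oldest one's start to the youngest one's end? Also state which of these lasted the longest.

Neogene → Triassic → Cambrian → Cryogenian → Stenian → Rhyacian; total span 2297.42 Myr; longest is Rhyacian

Start ages (Ma): Rhyacian 2300, Stenian 1200, Cryogenian 720, Cambrian 538.8, Triassic 251.902, Neogene 23.03.
Ordered youngest to oldest: Neogene, Triassic, Cambrian, Cryogenian, Stenian, Rhyacian.
Span = 2300 − 2.58 = 2297.42 Myr.
Durations: Triassic 50.502, Cryogenian 85, Stenian 200, Rhyacian 250, Neogene 20.45, Cambrian 53.4 → longest is Rhyacian (250 Myr).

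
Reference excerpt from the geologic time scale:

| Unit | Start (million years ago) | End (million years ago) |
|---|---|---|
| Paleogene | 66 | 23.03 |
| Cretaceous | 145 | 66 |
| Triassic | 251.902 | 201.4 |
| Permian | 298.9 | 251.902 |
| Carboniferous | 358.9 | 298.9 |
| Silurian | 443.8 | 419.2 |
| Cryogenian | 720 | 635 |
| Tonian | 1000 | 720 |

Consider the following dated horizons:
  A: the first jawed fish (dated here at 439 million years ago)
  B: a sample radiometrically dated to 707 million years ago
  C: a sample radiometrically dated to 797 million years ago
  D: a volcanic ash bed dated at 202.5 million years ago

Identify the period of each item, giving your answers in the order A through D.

A — Silurian; B — Cryogenian; C — Tonian; D — Triassic

Match each age against the start–end ranges in the excerpt: A = 439 Ma → Silurian (443.8–419.2); B = 707 Ma → Cryogenian (720–635); C = 797 Ma → Tonian (1000–720); D = 202.5 Ma → Triassic (251.902–201.4).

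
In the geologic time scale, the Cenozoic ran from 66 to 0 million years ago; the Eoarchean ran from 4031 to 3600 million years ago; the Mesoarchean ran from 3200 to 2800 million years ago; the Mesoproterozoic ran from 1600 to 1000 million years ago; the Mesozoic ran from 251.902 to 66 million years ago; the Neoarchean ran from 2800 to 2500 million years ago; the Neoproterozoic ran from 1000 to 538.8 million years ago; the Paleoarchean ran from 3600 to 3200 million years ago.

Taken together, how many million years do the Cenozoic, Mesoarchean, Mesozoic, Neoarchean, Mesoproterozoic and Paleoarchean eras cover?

1951.902 million years

Each duration: Cenozoic = 66; Mesoarchean = 400; Mesozoic = 185.902; Neoarchean = 300; Mesoproterozoic = 600; Paleoarchean = 400.
Sum: 66 + 400 + 185.902 + 300 + 600 + 400 = 1951.902 Myr.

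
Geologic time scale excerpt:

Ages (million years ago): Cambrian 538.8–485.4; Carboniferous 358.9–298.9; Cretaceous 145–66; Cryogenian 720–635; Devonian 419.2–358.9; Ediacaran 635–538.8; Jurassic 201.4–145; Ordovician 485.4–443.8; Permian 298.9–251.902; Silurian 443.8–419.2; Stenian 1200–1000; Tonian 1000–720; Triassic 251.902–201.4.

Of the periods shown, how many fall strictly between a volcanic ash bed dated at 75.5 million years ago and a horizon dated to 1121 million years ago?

The older date is 1121 Ma and the younger is 75.5 Ma.
Periods with start < 1121 and end > 75.5 Ma: Tonian (1000–720), Cryogenian (720–635), Ediacaran (635–538.8), Cambrian (538.8–485.4), Ordovician (485.4–443.8), Silurian (443.8–419.2), Devonian (419.2–358.9), Carboniferous (358.9–298.9), Permian (298.9–251.902), Triassic (251.902–201.4), Jurassic (201.4–145).
That is 11 complete periods.

11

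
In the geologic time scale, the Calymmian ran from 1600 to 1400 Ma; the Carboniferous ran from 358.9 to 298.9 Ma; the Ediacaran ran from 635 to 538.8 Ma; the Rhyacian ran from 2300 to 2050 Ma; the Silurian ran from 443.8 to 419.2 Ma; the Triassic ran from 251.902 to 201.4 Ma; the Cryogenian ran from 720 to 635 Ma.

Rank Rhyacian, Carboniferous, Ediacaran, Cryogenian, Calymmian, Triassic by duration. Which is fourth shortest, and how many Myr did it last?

Start − end for each: Rhyacian 2300 − 2050 = 250; Carboniferous 358.9 − 298.9 = 60; Ediacaran 635 − 538.8 = 96.2; Cryogenian 720 − 635 = 85; Calymmian 1600 − 1400 = 200; Triassic 251.902 − 201.4 = 50.502.
Ranking these from shortest: Triassic < Carboniferous < Cryogenian < Ediacaran < Calymmian < Rhyacian.
Position 4 in that ranking is Ediacaran, which lasted 96.2 Myr.

Ediacaran, 96.2 million years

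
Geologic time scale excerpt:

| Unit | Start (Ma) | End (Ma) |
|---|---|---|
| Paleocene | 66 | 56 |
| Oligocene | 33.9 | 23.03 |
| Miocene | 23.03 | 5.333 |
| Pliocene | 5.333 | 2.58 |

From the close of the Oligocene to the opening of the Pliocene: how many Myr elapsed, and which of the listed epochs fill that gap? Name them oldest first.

17.697 million years; Miocene

End of Oligocene = 23.03 Ma; start of Pliocene = 5.333 Ma.
Gap = 23.03 − 5.333 = 17.697 Myr.
Epochs wholly inside 23.03–5.333 Ma: Miocene (23.03–5.333).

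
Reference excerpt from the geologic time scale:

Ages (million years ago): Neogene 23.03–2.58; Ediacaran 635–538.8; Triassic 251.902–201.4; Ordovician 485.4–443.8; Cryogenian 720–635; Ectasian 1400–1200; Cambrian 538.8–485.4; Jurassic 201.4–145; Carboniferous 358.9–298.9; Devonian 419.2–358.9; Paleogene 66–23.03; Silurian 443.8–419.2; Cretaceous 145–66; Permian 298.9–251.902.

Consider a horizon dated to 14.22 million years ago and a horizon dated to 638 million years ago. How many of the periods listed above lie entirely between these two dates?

11

The older date is 638 Ma and the younger is 14.22 Ma.
Periods with start < 638 and end > 14.22 Ma: Ediacaran (635–538.8), Cambrian (538.8–485.4), Ordovician (485.4–443.8), Silurian (443.8–419.2), Devonian (419.2–358.9), Carboniferous (358.9–298.9), Permian (298.9–251.902), Triassic (251.902–201.4), Jurassic (201.4–145), Cretaceous (145–66), Paleogene (66–23.03).
That is 11 complete periods.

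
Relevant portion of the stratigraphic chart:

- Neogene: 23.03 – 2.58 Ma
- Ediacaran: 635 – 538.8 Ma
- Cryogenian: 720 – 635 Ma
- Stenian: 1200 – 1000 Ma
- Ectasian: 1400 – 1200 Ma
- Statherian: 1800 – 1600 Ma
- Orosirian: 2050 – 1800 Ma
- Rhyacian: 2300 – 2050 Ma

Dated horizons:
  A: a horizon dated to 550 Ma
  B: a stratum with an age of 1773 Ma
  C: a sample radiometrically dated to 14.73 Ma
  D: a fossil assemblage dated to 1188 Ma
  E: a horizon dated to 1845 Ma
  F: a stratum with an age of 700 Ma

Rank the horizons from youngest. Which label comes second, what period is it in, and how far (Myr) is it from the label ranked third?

Smaller Ma means younger, so youngest first: C 14.73 < A 550 < F 700 < D 1188 < B 1773 < E 1845.
Counting 2 along gives A (550 Ma); the excerpt puts that inside the Ediacaran, 635–538.8 Ma.
Next in line is F (700 Ma), and 700 − 550 = 150 Myr.

A, in the Ediacaran; 150 million years to F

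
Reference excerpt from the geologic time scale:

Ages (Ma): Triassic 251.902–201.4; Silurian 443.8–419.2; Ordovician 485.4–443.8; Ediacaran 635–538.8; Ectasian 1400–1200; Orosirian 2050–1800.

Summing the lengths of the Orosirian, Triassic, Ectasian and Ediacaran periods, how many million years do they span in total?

Duration is start − end for each: (2050 − 1800) + (251.902 − 201.4) + (1400 − 1200) + (635 − 538.8).
That is 250 + 50.502 + 200 + 96.2, which totals 596.702 million years.

596.702 million years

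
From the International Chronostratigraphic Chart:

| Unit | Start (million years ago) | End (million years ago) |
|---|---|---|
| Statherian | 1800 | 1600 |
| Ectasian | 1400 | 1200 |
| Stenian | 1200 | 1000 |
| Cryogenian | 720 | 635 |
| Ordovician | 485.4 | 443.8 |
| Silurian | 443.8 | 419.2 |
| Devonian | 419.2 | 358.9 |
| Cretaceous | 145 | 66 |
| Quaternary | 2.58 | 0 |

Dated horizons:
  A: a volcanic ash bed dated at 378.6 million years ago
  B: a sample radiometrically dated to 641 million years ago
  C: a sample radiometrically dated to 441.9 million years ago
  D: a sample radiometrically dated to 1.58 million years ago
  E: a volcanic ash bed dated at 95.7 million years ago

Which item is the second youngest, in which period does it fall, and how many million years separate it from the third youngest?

Smaller Ma means younger, so youngest first: D 1.58 < E 95.7 < A 378.6 < C 441.9 < B 641.
Counting 2 along gives E (95.7 Ma); the excerpt puts that inside the Cretaceous, 145–66 Ma.
Next in line is A (378.6 Ma), and 378.6 − 95.7 = 282.9 Myr.

E, in the Cretaceous; 282.9 million years to A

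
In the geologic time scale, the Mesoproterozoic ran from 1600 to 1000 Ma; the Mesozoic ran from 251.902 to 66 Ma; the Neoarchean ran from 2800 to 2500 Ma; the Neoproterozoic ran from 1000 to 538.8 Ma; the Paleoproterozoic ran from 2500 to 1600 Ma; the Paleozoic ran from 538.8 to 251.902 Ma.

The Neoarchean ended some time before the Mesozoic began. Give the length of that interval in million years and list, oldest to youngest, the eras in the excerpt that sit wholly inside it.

2248.098 million years; Paleoproterozoic, Mesoproterozoic, Neoproterozoic, Paleozoic

End of Neoarchean = 2500 Ma; start of Mesozoic = 251.902 Ma.
Gap = 2500 − 251.902 = 2248.098 Myr.
Eras wholly inside 2500–251.902 Ma: Paleoproterozoic (2500–1600), Mesoproterozoic (1600–1000), Neoproterozoic (1000–538.8), Paleozoic (538.8–251.902).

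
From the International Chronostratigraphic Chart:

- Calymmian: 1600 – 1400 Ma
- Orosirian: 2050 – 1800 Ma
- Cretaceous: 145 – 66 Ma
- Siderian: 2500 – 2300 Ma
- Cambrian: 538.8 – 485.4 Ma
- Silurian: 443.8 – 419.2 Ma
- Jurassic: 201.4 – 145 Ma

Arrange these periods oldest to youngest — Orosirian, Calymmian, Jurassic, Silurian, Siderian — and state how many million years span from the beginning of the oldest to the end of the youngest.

Siderian, Orosirian, Calymmian, Silurian, Jurassic; total span 2355 Myr

Start ages (Ma): Siderian 2500, Orosirian 2050, Calymmian 1600, Silurian 443.8, Jurassic 201.4.
Ordered oldest to youngest: Siderian, Orosirian, Calymmian, Silurian, Jurassic.
Span = 2500 − 145 = 2355 Myr.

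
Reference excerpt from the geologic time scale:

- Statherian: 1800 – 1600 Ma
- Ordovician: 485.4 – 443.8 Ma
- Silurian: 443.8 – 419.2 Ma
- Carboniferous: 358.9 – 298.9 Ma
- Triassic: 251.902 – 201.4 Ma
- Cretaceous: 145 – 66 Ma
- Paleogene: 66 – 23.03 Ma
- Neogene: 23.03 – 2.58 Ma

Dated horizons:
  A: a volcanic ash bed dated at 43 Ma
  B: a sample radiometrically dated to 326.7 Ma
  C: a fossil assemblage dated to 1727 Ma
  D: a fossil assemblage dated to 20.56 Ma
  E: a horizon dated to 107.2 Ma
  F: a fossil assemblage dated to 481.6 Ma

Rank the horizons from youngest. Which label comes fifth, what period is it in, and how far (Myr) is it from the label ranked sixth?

F, in the Ordovician; 1245.4 million years to C

Sorted youngest-first by Ma: D (20.56), A (43), E (107.2), B (326.7), F (481.6), C (1727).
The fifth youngest is F at 481.6 Ma, which lies in 485.4–443.8 Ma: the Ordovician.
The sixth youngest is C at 1727 Ma; separation = |481.6 − 1727| = 1245.4 Myr.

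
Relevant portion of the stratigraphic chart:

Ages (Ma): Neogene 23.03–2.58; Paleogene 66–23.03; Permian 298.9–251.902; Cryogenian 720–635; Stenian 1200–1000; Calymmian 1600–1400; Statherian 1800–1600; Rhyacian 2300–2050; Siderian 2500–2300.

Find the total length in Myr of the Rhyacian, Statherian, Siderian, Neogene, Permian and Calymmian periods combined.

Each duration: Rhyacian = 250; Statherian = 200; Siderian = 200; Neogene = 20.45; Permian = 46.998; Calymmian = 200.
Sum: 250 + 200 + 200 + 20.45 + 46.998 + 200 = 917.448 Myr.

917.448 million years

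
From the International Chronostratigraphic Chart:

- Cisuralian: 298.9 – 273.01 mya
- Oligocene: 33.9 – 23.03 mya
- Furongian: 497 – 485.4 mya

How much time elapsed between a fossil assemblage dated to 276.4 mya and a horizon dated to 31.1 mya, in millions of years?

276.4 − 31.1 = 245.3 million years.

245.3 million years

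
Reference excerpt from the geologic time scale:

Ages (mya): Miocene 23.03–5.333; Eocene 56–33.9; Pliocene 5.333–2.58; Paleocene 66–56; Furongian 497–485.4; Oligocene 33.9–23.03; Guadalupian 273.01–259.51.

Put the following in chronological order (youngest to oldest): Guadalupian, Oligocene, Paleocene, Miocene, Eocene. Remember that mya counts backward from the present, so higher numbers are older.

Miocene, Oligocene, Eocene, Paleocene, Guadalupian

Read off each span (Ma): Guadalupian 273.01–259.51; Oligocene 33.9–23.03; Paleocene 66–56; Miocene 23.03–5.333; Eocene 56–33.9.
Larger Ma is older, so oldest→youngest is Guadalupian, Paleocene, Eocene, Oligocene, Miocene; reverse it for youngest→oldest.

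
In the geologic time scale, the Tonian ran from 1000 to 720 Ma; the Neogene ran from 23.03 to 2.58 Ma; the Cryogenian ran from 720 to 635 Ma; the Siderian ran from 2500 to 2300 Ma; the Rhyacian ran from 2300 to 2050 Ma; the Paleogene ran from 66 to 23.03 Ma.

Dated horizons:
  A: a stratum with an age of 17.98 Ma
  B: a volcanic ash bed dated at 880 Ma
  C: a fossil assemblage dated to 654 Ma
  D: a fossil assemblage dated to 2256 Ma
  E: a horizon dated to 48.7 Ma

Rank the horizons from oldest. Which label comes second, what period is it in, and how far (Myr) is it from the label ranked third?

B, in the Tonian; 226 million years to C

Sorted oldest-first by Ma: D (2256), B (880), C (654), E (48.7), A (17.98).
The second oldest is B at 880 Ma, which lies in 1000–720 Ma: the Tonian.
The third oldest is C at 654 Ma; separation = |880 − 654| = 226 Myr.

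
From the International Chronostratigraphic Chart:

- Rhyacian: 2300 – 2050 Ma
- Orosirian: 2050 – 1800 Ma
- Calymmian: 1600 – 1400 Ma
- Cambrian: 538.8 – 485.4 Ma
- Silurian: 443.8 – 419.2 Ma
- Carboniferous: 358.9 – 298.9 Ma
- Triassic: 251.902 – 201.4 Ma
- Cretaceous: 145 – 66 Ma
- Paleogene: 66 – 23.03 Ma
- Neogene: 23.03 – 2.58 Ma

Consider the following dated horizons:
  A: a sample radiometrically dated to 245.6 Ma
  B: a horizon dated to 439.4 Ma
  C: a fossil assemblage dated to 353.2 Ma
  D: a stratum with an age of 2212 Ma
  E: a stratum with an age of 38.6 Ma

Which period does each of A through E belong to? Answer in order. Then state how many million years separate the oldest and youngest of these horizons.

A — Triassic; B — Silurian; C — Carboniferous; D — Rhyacian; E — Paleogene; span 2173.4 million years

Match each age against the start–end ranges in the excerpt: A = 245.6 Ma → Triassic (251.902–201.4); B = 439.4 Ma → Silurian (443.8–419.2); C = 353.2 Ma → Carboniferous (358.9–298.9); D = 2212 Ma → Rhyacian (2300–2050); E = 38.6 Ma → Paleogene (66–23.03).
The largest age is 2212 Ma and the smallest is 38.6 Ma; their difference is 2173.4 Myr.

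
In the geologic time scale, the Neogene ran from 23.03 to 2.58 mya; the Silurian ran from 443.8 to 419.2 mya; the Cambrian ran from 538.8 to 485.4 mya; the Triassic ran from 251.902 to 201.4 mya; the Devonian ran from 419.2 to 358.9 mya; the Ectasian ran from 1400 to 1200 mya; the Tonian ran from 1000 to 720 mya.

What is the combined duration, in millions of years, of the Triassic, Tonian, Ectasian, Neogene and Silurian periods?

Each duration: Triassic = 50.502; Tonian = 280; Ectasian = 200; Neogene = 20.45; Silurian = 24.6.
Sum: 50.502 + 280 + 200 + 20.45 + 24.6 = 575.552 Myr.

575.552 million years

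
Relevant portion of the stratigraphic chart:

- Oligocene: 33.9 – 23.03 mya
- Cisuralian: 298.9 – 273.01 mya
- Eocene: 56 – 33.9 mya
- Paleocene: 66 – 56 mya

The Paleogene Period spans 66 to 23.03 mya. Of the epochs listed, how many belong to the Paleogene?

Epochs inside 66–23.03 Ma: Paleocene, Eocene, Oligocene — 3 in total.

3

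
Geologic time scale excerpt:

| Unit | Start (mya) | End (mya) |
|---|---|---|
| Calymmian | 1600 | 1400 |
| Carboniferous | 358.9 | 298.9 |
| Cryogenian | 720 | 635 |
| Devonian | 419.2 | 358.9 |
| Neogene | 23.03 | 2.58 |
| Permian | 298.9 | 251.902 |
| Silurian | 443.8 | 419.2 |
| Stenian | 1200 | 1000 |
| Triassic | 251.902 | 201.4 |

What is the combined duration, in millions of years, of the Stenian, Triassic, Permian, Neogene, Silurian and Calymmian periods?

542.55 million years

Each duration: Stenian = 200; Triassic = 50.502; Permian = 46.998; Neogene = 20.45; Silurian = 24.6; Calymmian = 200.
Sum: 200 + 50.502 + 46.998 + 20.45 + 24.6 + 200 = 542.55 Myr.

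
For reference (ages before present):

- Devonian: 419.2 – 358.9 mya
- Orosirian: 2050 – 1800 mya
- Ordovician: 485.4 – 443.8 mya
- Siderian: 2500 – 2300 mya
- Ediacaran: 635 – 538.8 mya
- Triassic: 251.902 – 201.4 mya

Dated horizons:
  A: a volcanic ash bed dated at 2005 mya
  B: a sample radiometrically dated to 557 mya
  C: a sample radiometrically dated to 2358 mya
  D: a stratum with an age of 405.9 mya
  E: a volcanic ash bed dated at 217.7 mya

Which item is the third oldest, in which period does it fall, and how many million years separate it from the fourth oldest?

B, in the Ediacaran; 151.1 million years to D

Larger Ma means older, so oldest first: C 2358 > A 2005 > B 557 > D 405.9 > E 217.7.
Counting 3 along gives B (557 Ma); the excerpt puts that inside the Ediacaran, 635–538.8 Ma.
Next in line is D (405.9 Ma), and 557 − 405.9 = 151.1 Myr.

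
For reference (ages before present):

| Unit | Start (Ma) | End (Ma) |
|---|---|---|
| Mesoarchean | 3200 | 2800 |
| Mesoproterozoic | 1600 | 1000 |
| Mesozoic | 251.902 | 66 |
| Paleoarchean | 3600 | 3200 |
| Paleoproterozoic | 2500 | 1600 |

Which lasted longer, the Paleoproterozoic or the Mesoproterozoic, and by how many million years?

Paleoproterozoic, by 300 million years

Paleoproterozoic: 2500 − 1600 = 900 Myr.
Mesoproterozoic: 1600 − 1000 = 600 Myr.
Difference: 900 − 600 = 300 Myr, so the Paleoproterozoic was longer.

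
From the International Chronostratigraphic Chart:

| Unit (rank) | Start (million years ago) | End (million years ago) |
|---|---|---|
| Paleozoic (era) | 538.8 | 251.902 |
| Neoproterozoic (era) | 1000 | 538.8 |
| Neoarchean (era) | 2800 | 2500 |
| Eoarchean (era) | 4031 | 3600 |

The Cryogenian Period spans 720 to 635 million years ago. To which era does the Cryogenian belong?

The Cryogenian (720–635 Ma) lies entirely within 1000–538.8 Ma, the Neoproterozoic Era.

Neoproterozoic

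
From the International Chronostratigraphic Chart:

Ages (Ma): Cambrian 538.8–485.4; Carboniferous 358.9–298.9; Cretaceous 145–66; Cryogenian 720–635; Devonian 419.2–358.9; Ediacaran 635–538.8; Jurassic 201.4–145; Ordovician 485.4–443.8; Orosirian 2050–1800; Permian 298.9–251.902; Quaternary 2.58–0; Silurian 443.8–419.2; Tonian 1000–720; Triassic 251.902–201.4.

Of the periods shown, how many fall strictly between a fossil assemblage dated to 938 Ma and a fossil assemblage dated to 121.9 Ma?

The older date is 938 Ma and the younger is 121.9 Ma.
Periods with start < 938 and end > 121.9 Ma: Cryogenian (720–635), Ediacaran (635–538.8), Cambrian (538.8–485.4), Ordovician (485.4–443.8), Silurian (443.8–419.2), Devonian (419.2–358.9), Carboniferous (358.9–298.9), Permian (298.9–251.902), Triassic (251.902–201.4), Jurassic (201.4–145).
That is 10 complete periods.

10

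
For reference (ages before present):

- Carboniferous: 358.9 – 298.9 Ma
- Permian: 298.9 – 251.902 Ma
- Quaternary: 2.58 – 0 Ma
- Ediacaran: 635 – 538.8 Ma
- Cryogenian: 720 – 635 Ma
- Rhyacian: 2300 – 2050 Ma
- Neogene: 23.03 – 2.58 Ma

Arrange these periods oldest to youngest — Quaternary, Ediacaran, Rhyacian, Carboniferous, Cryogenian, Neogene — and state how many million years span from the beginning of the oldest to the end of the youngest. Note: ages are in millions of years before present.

Rhyacian → Cryogenian → Ediacaran → Carboniferous → Neogene → Quaternary; total span 2300 Myr

From the excerpt: Quaternary 2.58–0; Ediacaran 635–538.8; Rhyacian 2300–2050; Carboniferous 358.9–298.9; Cryogenian 720–635; Neogene 23.03–2.58 (Ma).
Larger Ma is earlier, so the oldest is Rhyacian and the youngest is Quaternary; oldest to youngest: Rhyacian, Cryogenian, Ediacaran, Carboniferous, Neogene, Quaternary.
Oldest start 2300 minus youngest end 0 gives 2300 Myr overall.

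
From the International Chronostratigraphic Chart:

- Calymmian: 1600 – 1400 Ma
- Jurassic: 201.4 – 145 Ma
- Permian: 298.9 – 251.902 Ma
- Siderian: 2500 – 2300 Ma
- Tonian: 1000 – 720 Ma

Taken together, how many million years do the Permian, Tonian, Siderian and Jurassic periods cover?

583.398 million years

Duration is start − end for each: (298.9 − 251.902) + (1000 − 720) + (2500 − 2300) + (201.4 − 145).
That is 46.998 + 280 + 200 + 56.4, which totals 583.398 million years.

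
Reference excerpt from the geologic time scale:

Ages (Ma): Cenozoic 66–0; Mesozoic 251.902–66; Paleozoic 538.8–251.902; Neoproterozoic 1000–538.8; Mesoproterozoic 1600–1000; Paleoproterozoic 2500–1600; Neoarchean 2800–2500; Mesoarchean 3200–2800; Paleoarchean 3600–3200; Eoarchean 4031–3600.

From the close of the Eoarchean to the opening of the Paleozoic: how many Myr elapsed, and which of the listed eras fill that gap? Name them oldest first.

End of Eoarchean = 3600 Ma; start of Paleozoic = 538.8 Ma.
Gap = 3600 − 538.8 = 3061.2 Myr.
Eras wholly inside 3600–538.8 Ma: Paleoarchean (3600–3200), Mesoarchean (3200–2800), Neoarchean (2800–2500), Paleoproterozoic (2500–1600), Mesoproterozoic (1600–1000), Neoproterozoic (1000–538.8).

3061.2 million years; Paleoarchean, Mesoarchean, Neoarchean, Paleoproterozoic, Mesoproterozoic, Neoproterozoic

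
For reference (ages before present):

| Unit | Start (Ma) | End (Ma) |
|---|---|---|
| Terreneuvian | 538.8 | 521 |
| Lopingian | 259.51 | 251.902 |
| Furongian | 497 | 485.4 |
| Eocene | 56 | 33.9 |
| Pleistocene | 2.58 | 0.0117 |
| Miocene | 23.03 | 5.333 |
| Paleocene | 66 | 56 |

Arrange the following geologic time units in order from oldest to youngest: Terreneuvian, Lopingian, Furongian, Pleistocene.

Terreneuvian, Furongian, Lopingian, Pleistocene

Sorting by start age (descending Ma, since larger Ma = older): Terreneuvian start 538.8, Furongian start 497, Lopingian start 259.51, Pleistocene start 2.58.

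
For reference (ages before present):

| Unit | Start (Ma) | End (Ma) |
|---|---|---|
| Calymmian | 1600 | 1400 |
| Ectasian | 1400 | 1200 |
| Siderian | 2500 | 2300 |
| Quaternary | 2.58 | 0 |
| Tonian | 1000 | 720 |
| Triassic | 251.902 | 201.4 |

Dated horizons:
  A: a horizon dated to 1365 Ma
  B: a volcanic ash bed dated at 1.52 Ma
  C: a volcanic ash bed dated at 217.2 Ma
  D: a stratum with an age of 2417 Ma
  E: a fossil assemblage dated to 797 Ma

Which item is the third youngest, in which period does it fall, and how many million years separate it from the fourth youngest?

E, in the Tonian; 568 million years to A

Smaller Ma means younger, so youngest first: B 1.52 < C 217.2 < E 797 < A 1365 < D 2417.
Counting 3 along gives E (797 Ma); the excerpt puts that inside the Tonian, 1000–720 Ma.
Next in line is A (1365 Ma), and 1365 − 797 = 568 Myr.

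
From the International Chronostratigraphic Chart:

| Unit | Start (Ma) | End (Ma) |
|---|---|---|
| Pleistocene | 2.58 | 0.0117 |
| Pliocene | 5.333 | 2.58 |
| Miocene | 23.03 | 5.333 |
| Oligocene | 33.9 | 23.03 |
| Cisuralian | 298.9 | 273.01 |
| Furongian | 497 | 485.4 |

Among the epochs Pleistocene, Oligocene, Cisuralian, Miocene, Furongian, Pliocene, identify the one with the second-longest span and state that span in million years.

Start − end for each: Pleistocene 2.58 − 0.0117 = 2.5683; Oligocene 33.9 − 23.03 = 10.87; Cisuralian 298.9 − 273.01 = 25.89; Miocene 23.03 − 5.333 = 17.697; Furongian 497 − 485.4 = 11.6; Pliocene 5.333 − 2.58 = 2.753.
Ranking these from longest: Cisuralian > Miocene > Furongian > Oligocene > Pliocene > Pleistocene.
Position 2 in that ranking is Miocene, which lasted 17.697 Myr.

Miocene, 17.697 million years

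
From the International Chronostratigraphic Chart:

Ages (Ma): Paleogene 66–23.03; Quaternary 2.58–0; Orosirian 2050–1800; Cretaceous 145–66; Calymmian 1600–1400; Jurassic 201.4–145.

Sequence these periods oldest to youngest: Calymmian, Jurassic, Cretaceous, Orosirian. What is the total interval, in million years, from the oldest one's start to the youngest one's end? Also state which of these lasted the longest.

Orosirian → Calymmian → Jurassic → Cretaceous; total span 1984 Myr; longest is Orosirian

From the excerpt: Calymmian 1600–1400; Jurassic 201.4–145; Cretaceous 145–66; Orosirian 2050–1800 (Ma).
Larger Ma is earlier, so the oldest is Orosirian and the youngest is Cretaceous; oldest to youngest: Orosirian, Calymmian, Jurassic, Cretaceous.
Oldest start 2050 minus youngest end 66 gives 1984 Myr overall.
Individual lengths (start − end): Cretaceous 79; Calymmian 200; Orosirian 250; Jurassic 56.4. The largest is Orosirian at 250 Myr.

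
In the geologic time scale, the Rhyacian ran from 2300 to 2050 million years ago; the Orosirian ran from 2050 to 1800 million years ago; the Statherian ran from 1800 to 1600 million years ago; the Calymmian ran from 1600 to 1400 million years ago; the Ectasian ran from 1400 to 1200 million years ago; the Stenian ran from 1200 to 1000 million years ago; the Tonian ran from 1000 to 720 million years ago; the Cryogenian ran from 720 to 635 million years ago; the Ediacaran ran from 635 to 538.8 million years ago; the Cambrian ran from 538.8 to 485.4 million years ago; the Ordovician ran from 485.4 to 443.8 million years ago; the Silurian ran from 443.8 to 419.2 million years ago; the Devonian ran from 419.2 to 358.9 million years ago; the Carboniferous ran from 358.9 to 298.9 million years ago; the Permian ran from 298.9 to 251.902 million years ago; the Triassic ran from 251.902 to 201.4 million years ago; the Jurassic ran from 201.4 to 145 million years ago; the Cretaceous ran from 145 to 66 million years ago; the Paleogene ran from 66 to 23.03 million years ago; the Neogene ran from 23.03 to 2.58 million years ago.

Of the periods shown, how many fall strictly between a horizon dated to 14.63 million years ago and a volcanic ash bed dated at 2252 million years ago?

2252 Ma sits inside the Rhyacian (2300–2050) and 14.63 Ma inside the Neogene (23.03–2.58); neither of those is wholly between the two dates.
The listed periods lying completely between them are Orosirian, Statherian, Calymmian, Ectasian, Stenian, Tonian, Cryogenian, Ediacaran, Cambrian, Ordovician, Silurian, Devonian, Carboniferous, Permian, Triassic, Jurassic, Cretaceous, Paleogene — 18 in all.

18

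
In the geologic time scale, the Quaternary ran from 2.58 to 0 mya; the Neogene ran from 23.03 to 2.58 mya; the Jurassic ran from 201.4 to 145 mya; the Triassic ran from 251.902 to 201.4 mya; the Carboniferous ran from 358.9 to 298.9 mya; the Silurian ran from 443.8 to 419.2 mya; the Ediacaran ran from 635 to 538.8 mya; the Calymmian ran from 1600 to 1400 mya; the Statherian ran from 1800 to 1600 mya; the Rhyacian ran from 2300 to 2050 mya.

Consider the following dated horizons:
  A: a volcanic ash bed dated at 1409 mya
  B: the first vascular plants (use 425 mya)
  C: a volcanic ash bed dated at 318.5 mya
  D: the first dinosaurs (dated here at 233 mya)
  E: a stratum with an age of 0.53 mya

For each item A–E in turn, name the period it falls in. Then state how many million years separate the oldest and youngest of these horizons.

A — Calymmian; B — Silurian; C — Carboniferous; D — Triassic; E — Quaternary; span 1408.47 million years

Match each age against the start–end ranges in the excerpt: A = 1409 Ma → Calymmian (1600–1400); B = 425 Ma → Silurian (443.8–419.2); C = 318.5 Ma → Carboniferous (358.9–298.9); D = 233 Ma → Triassic (251.902–201.4); E = 0.53 Ma → Quaternary (2.58–0).
The largest age is 1409 Ma and the smallest is 0.53 Ma; their difference is 1408.47 Myr.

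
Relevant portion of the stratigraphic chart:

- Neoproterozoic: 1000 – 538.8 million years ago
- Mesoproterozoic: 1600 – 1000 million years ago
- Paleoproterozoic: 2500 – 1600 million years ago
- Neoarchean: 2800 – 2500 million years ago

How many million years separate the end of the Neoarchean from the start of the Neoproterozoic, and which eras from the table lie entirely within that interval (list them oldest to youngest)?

The Neoarchean closes at 2500 Ma and the Neoproterozoic opens at 1000 Ma, so the interval is 2500 − 1000 = 1500 Myr.
An era fits inside if it starts at or after 2500 Ma and ends at or before 1000 Ma; oldest first that gives Paleoproterozoic, Mesoproterozoic.

1500 million years; Paleoproterozoic, Mesoproterozoic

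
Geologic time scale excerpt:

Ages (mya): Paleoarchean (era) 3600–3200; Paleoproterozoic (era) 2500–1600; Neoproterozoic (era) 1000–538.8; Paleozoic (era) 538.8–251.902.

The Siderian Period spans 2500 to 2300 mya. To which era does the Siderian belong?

Paleoproterozoic

The Siderian (2500–2300 Ma) lies entirely within 2500–1600 Ma, the Paleoproterozoic Era.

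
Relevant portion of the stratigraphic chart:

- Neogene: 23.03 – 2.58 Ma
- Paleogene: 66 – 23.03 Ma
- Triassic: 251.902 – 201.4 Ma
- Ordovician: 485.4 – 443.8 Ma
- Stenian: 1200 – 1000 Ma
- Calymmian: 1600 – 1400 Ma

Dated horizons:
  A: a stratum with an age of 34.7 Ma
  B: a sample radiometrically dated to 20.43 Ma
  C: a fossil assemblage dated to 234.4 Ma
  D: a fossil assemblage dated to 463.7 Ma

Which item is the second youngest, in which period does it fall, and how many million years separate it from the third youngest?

Smaller Ma means younger, so youngest first: B 20.43 < A 34.7 < C 234.4 < D 463.7.
Counting 2 along gives A (34.7 Ma); the excerpt puts that inside the Paleogene, 66–23.03 Ma.
Next in line is C (234.4 Ma), and 234.4 − 34.7 = 199.7 Myr.

A, in the Paleogene; 199.7 million years to C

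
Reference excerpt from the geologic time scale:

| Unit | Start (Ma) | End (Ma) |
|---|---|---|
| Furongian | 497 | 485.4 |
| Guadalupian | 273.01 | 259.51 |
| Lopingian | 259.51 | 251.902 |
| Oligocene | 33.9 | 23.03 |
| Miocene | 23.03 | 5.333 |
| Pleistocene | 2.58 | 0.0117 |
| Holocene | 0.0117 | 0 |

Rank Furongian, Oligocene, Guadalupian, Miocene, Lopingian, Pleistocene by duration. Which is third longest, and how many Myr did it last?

Furongian, 11.6 million years

Start − end for each: Furongian 497 − 485.4 = 11.6; Oligocene 33.9 − 23.03 = 10.87; Guadalupian 273.01 − 259.51 = 13.5; Miocene 23.03 − 5.333 = 17.697; Lopingian 259.51 − 251.902 = 7.608; Pleistocene 2.58 − 0.0117 = 2.5683.
Ranking these from longest: Miocene > Guadalupian > Furongian > Oligocene > Lopingian > Pleistocene.
Position 3 in that ranking is Furongian, which lasted 11.6 Myr.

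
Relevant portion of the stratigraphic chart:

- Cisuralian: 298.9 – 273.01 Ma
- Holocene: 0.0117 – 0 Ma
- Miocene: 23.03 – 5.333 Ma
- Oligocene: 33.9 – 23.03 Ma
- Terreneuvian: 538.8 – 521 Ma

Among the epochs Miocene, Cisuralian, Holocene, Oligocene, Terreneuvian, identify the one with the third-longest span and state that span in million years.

Miocene, 17.697 million years

Start − end for each: Miocene 23.03 − 5.333 = 17.697; Cisuralian 298.9 − 273.01 = 25.89; Holocene 0.0117 − 0 = 0.0117; Oligocene 33.9 − 23.03 = 10.87; Terreneuvian 538.8 − 521 = 17.8.
Ranking these from longest: Cisuralian > Terreneuvian > Miocene > Oligocene > Holocene.
Position 3 in that ranking is Miocene, which lasted 17.697 Myr.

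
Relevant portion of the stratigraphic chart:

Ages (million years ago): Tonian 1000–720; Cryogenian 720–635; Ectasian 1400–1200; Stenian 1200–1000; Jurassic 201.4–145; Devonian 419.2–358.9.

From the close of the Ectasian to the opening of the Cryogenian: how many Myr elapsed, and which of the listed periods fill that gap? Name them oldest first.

480 million years; Stenian, Tonian

End of Ectasian = 1200 Ma; start of Cryogenian = 720 Ma.
Gap = 1200 − 720 = 480 Myr.
Periods wholly inside 1200–720 Ma: Stenian (1200–1000), Tonian (1000–720).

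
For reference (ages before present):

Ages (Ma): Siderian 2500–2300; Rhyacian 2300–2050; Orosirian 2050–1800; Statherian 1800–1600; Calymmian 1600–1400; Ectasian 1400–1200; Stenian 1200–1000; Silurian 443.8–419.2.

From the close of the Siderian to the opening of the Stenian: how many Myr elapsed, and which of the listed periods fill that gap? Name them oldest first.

1100 million years; Rhyacian, Orosirian, Statherian, Calymmian, Ectasian

End of Siderian = 2300 Ma; start of Stenian = 1200 Ma.
Gap = 2300 − 1200 = 1100 Myr.
Periods wholly inside 2300–1200 Ma: Rhyacian (2300–2050), Orosirian (2050–1800), Statherian (1800–1600), Calymmian (1600–1400), Ectasian (1400–1200).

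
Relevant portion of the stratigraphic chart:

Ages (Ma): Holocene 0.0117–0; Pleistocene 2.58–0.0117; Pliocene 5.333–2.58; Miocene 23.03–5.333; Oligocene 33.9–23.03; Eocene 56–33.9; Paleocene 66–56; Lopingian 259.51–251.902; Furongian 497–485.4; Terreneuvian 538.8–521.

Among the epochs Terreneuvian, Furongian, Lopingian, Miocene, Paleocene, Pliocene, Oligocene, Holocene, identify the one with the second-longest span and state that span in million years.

Start − end for each: Terreneuvian 538.8 − 521 = 17.8; Furongian 497 − 485.4 = 11.6; Lopingian 259.51 − 251.902 = 7.608; Miocene 23.03 − 5.333 = 17.697; Paleocene 66 − 56 = 10; Pliocene 5.333 − 2.58 = 2.753; Oligocene 33.9 − 23.03 = 10.87; Holocene 0.0117 − 0 = 0.0117.
Ranking these from longest: Terreneuvian > Miocene > Furongian > Oligocene > Paleocene > Lopingian > Pliocene > Holocene.
Position 2 in that ranking is Miocene, which lasted 17.697 Myr.

Miocene, 17.697 million years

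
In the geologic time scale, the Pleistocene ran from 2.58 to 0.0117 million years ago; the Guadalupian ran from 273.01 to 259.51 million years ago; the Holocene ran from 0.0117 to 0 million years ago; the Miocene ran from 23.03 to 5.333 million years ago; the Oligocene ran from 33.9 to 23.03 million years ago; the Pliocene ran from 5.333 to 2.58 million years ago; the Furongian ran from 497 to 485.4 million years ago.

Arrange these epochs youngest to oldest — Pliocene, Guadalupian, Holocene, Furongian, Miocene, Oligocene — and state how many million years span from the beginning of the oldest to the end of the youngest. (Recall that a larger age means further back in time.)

Start ages (Ma): Furongian 497, Guadalupian 273.01, Oligocene 33.9, Miocene 23.03, Pliocene 5.333, Holocene 0.0117.
Ordered youngest to oldest: Holocene, Pliocene, Miocene, Oligocene, Guadalupian, Furongian.
Span = 497 − 0 = 497 Myr.

Holocene → Pliocene → Miocene → Oligocene → Guadalupian → Furongian; total span 497 Myr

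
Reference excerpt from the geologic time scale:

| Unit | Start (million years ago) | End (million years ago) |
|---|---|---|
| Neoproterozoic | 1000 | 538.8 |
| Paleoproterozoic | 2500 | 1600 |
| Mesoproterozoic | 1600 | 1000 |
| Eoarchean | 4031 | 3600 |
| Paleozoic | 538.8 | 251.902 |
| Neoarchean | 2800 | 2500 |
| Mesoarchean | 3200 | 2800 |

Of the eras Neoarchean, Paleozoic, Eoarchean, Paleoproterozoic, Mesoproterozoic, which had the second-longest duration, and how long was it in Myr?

Mesoproterozoic, 600 million years

Start − end for each: Neoarchean 2800 − 2500 = 300; Paleozoic 538.8 − 251.902 = 286.898; Eoarchean 4031 − 3600 = 431; Paleoproterozoic 2500 − 1600 = 900; Mesoproterozoic 1600 − 1000 = 600.
Ranking these from longest: Paleoproterozoic > Mesoproterozoic > Eoarchean > Neoarchean > Paleozoic.
Position 2 in that ranking is Mesoproterozoic, which lasted 600 Myr.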